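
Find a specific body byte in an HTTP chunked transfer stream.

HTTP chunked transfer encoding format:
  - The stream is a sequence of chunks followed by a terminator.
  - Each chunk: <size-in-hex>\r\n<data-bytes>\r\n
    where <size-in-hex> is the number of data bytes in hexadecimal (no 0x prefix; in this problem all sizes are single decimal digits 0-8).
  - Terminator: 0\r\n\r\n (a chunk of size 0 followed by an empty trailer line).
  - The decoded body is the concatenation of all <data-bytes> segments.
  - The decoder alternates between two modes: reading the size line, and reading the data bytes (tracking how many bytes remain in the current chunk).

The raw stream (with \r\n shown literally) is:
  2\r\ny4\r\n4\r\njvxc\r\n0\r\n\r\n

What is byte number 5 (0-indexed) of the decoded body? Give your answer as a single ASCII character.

Chunk 1: stream[0..1]='2' size=0x2=2, data at stream[3..5]='y4' -> body[0..2], body so far='y4'
Chunk 2: stream[7..8]='4' size=0x4=4, data at stream[10..14]='jvxc' -> body[2..6], body so far='y4jvxc'
Chunk 3: stream[16..17]='0' size=0 (terminator). Final body='y4jvxc' (6 bytes)
Body byte 5 = 'c'

Answer: c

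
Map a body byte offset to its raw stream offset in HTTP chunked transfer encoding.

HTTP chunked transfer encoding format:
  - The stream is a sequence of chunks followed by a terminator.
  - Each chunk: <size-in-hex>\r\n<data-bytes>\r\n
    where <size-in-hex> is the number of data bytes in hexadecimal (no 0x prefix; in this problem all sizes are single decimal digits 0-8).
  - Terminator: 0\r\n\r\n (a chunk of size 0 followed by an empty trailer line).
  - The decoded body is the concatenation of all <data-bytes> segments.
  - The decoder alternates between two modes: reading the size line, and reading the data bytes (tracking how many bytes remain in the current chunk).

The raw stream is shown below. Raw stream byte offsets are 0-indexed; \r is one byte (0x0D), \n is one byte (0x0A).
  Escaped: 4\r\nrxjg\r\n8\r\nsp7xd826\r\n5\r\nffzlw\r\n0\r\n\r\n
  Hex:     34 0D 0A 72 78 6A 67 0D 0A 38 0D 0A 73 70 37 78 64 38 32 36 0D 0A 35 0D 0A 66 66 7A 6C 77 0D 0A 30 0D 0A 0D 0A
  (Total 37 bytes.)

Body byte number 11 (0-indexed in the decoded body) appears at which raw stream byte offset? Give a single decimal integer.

Chunk 1: stream[0..1]='4' size=0x4=4, data at stream[3..7]='rxjg' -> body[0..4], body so far='rxjg'
Chunk 2: stream[9..10]='8' size=0x8=8, data at stream[12..20]='sp7xd826' -> body[4..12], body so far='rxjgsp7xd826'
Chunk 3: stream[22..23]='5' size=0x5=5, data at stream[25..30]='ffzlw' -> body[12..17], body so far='rxjgsp7xd826ffzlw'
Chunk 4: stream[32..33]='0' size=0 (terminator). Final body='rxjgsp7xd826ffzlw' (17 bytes)
Body byte 11 at stream offset 19

Answer: 19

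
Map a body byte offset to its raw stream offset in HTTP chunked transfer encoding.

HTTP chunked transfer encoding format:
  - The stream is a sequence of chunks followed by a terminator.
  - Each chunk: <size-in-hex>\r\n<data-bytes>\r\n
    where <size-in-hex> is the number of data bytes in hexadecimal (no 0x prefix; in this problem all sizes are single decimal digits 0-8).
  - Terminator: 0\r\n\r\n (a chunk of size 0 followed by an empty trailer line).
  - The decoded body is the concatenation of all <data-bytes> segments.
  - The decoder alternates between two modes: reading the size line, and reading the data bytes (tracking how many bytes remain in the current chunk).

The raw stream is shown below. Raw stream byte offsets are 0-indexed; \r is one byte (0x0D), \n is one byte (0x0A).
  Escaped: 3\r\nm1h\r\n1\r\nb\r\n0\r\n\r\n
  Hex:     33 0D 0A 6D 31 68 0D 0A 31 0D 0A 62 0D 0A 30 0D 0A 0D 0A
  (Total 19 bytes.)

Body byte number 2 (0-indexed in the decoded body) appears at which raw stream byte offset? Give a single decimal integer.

Answer: 5

Derivation:
Chunk 1: stream[0..1]='3' size=0x3=3, data at stream[3..6]='m1h' -> body[0..3], body so far='m1h'
Chunk 2: stream[8..9]='1' size=0x1=1, data at stream[11..12]='b' -> body[3..4], body so far='m1hb'
Chunk 3: stream[14..15]='0' size=0 (terminator). Final body='m1hb' (4 bytes)
Body byte 2 at stream offset 5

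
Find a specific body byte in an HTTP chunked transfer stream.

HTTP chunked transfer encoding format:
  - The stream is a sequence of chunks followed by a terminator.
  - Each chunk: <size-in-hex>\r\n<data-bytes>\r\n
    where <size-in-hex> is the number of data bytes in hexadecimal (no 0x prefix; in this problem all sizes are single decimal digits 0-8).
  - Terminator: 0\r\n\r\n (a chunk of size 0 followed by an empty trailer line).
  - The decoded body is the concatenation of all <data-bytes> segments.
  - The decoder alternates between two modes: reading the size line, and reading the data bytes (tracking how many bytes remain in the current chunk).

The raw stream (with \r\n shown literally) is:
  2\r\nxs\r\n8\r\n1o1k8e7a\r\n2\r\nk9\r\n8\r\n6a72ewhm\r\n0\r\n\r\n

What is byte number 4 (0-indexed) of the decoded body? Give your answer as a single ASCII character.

Chunk 1: stream[0..1]='2' size=0x2=2, data at stream[3..5]='xs' -> body[0..2], body so far='xs'
Chunk 2: stream[7..8]='8' size=0x8=8, data at stream[10..18]='1o1k8e7a' -> body[2..10], body so far='xs1o1k8e7a'
Chunk 3: stream[20..21]='2' size=0x2=2, data at stream[23..25]='k9' -> body[10..12], body so far='xs1o1k8e7ak9'
Chunk 4: stream[27..28]='8' size=0x8=8, data at stream[30..38]='6a72ewhm' -> body[12..20], body so far='xs1o1k8e7ak96a72ewhm'
Chunk 5: stream[40..41]='0' size=0 (terminator). Final body='xs1o1k8e7ak96a72ewhm' (20 bytes)
Body byte 4 = '1'

Answer: 1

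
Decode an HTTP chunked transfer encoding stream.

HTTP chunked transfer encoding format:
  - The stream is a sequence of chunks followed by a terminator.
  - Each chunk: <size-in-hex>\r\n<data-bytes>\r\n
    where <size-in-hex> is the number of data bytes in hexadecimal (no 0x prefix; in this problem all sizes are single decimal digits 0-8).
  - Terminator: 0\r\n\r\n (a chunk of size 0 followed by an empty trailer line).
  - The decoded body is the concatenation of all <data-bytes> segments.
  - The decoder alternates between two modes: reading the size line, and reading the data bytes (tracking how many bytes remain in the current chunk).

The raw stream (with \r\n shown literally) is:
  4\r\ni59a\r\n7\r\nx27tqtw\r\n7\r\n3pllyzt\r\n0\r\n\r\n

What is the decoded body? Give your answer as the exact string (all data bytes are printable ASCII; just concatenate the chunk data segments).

Chunk 1: stream[0..1]='4' size=0x4=4, data at stream[3..7]='i59a' -> body[0..4], body so far='i59a'
Chunk 2: stream[9..10]='7' size=0x7=7, data at stream[12..19]='x27tqtw' -> body[4..11], body so far='i59ax27tqtw'
Chunk 3: stream[21..22]='7' size=0x7=7, data at stream[24..31]='3pllyzt' -> body[11..18], body so far='i59ax27tqtw3pllyzt'
Chunk 4: stream[33..34]='0' size=0 (terminator). Final body='i59ax27tqtw3pllyzt' (18 bytes)

Answer: i59ax27tqtw3pllyzt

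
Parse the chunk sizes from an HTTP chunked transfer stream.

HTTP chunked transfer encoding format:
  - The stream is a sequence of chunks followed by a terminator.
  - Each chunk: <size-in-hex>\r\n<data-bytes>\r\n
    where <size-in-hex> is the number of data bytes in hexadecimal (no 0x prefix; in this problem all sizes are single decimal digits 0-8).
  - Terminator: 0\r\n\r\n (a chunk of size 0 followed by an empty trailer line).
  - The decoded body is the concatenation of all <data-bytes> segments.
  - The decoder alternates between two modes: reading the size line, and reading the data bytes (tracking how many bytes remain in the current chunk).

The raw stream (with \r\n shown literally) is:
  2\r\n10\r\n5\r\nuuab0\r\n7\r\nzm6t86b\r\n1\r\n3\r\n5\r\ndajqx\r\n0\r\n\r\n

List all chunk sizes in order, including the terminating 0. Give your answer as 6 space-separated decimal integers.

Chunk 1: stream[0..1]='2' size=0x2=2, data at stream[3..5]='10' -> body[0..2], body so far='10'
Chunk 2: stream[7..8]='5' size=0x5=5, data at stream[10..15]='uuab0' -> body[2..7], body so far='10uuab0'
Chunk 3: stream[17..18]='7' size=0x7=7, data at stream[20..27]='zm6t86b' -> body[7..14], body so far='10uuab0zm6t86b'
Chunk 4: stream[29..30]='1' size=0x1=1, data at stream[32..33]='3' -> body[14..15], body so far='10uuab0zm6t86b3'
Chunk 5: stream[35..36]='5' size=0x5=5, data at stream[38..43]='dajqx' -> body[15..20], body so far='10uuab0zm6t86b3dajqx'
Chunk 6: stream[45..46]='0' size=0 (terminator). Final body='10uuab0zm6t86b3dajqx' (20 bytes)

Answer: 2 5 7 1 5 0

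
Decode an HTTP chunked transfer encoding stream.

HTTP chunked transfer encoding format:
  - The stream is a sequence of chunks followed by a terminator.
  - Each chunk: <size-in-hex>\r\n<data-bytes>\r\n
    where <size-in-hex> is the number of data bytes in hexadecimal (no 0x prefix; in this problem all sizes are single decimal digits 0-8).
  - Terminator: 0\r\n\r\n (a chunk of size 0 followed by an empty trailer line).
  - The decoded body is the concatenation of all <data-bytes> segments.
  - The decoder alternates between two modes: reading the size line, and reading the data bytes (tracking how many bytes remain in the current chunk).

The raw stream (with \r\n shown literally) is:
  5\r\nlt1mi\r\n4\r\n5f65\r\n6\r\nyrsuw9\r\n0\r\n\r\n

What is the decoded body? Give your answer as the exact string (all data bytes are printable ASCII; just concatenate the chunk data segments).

Answer: lt1mi5f65yrsuw9

Derivation:
Chunk 1: stream[0..1]='5' size=0x5=5, data at stream[3..8]='lt1mi' -> body[0..5], body so far='lt1mi'
Chunk 2: stream[10..11]='4' size=0x4=4, data at stream[13..17]='5f65' -> body[5..9], body so far='lt1mi5f65'
Chunk 3: stream[19..20]='6' size=0x6=6, data at stream[22..28]='yrsuw9' -> body[9..15], body so far='lt1mi5f65yrsuw9'
Chunk 4: stream[30..31]='0' size=0 (terminator). Final body='lt1mi5f65yrsuw9' (15 bytes)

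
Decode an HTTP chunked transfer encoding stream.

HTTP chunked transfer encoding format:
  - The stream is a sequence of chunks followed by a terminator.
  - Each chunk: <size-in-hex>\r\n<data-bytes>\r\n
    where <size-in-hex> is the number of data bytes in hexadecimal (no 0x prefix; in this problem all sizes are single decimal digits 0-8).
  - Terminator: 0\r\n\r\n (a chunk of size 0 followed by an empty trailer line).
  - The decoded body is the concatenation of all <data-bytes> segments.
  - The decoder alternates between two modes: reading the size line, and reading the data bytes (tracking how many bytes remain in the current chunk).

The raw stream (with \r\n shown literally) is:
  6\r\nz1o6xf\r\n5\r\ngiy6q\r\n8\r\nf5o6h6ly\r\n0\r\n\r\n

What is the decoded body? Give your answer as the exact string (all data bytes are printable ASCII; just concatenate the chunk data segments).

Chunk 1: stream[0..1]='6' size=0x6=6, data at stream[3..9]='z1o6xf' -> body[0..6], body so far='z1o6xf'
Chunk 2: stream[11..12]='5' size=0x5=5, data at stream[14..19]='giy6q' -> body[6..11], body so far='z1o6xfgiy6q'
Chunk 3: stream[21..22]='8' size=0x8=8, data at stream[24..32]='f5o6h6ly' -> body[11..19], body so far='z1o6xfgiy6qf5o6h6ly'
Chunk 4: stream[34..35]='0' size=0 (terminator). Final body='z1o6xfgiy6qf5o6h6ly' (19 bytes)

Answer: z1o6xfgiy6qf5o6h6ly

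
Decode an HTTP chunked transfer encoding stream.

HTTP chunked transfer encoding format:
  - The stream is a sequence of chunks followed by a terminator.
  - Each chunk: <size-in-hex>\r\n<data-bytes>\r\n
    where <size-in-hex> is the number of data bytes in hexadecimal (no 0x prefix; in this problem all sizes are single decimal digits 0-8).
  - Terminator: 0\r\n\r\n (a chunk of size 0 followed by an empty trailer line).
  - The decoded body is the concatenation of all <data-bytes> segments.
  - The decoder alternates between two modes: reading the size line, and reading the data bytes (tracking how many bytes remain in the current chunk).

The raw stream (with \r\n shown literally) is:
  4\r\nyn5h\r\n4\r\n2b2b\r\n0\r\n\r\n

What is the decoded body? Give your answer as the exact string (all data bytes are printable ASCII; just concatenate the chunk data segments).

Chunk 1: stream[0..1]='4' size=0x4=4, data at stream[3..7]='yn5h' -> body[0..4], body so far='yn5h'
Chunk 2: stream[9..10]='4' size=0x4=4, data at stream[12..16]='2b2b' -> body[4..8], body so far='yn5h2b2b'
Chunk 3: stream[18..19]='0' size=0 (terminator). Final body='yn5h2b2b' (8 bytes)

Answer: yn5h2b2b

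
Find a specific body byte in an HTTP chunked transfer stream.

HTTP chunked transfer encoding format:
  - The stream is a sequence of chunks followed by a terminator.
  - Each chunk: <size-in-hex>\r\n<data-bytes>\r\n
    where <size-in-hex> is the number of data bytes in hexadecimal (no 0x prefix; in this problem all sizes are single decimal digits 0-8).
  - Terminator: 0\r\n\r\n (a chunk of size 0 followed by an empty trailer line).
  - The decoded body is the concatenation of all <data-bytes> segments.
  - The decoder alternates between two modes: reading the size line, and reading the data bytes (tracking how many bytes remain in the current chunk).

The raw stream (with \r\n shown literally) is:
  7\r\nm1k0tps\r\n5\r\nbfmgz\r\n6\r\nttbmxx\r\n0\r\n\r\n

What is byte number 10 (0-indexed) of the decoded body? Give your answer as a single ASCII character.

Answer: g

Derivation:
Chunk 1: stream[0..1]='7' size=0x7=7, data at stream[3..10]='m1k0tps' -> body[0..7], body so far='m1k0tps'
Chunk 2: stream[12..13]='5' size=0x5=5, data at stream[15..20]='bfmgz' -> body[7..12], body so far='m1k0tpsbfmgz'
Chunk 3: stream[22..23]='6' size=0x6=6, data at stream[25..31]='ttbmxx' -> body[12..18], body so far='m1k0tpsbfmgzttbmxx'
Chunk 4: stream[33..34]='0' size=0 (terminator). Final body='m1k0tpsbfmgzttbmxx' (18 bytes)
Body byte 10 = 'g'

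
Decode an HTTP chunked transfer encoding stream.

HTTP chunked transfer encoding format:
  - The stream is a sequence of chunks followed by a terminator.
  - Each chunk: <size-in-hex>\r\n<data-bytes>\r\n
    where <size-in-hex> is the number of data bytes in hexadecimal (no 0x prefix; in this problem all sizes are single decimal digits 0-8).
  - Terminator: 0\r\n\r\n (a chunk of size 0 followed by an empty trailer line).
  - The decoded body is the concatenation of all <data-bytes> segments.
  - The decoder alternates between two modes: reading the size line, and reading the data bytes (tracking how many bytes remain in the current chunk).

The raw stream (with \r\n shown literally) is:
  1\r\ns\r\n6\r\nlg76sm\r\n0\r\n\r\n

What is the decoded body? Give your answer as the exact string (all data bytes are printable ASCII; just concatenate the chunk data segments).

Answer: slg76sm

Derivation:
Chunk 1: stream[0..1]='1' size=0x1=1, data at stream[3..4]='s' -> body[0..1], body so far='s'
Chunk 2: stream[6..7]='6' size=0x6=6, data at stream[9..15]='lg76sm' -> body[1..7], body so far='slg76sm'
Chunk 3: stream[17..18]='0' size=0 (terminator). Final body='slg76sm' (7 bytes)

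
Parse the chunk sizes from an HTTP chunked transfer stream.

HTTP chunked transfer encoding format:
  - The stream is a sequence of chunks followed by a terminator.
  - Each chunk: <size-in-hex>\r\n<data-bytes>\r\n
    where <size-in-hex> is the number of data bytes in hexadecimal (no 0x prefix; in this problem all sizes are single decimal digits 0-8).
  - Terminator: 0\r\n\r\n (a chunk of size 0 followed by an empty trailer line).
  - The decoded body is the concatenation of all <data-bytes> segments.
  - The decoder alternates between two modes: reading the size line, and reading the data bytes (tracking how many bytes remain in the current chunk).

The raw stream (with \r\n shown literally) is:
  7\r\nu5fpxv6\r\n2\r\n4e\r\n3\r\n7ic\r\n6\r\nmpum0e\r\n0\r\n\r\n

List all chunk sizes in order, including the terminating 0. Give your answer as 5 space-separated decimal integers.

Answer: 7 2 3 6 0

Derivation:
Chunk 1: stream[0..1]='7' size=0x7=7, data at stream[3..10]='u5fpxv6' -> body[0..7], body so far='u5fpxv6'
Chunk 2: stream[12..13]='2' size=0x2=2, data at stream[15..17]='4e' -> body[7..9], body so far='u5fpxv64e'
Chunk 3: stream[19..20]='3' size=0x3=3, data at stream[22..25]='7ic' -> body[9..12], body so far='u5fpxv64e7ic'
Chunk 4: stream[27..28]='6' size=0x6=6, data at stream[30..36]='mpum0e' -> body[12..18], body so far='u5fpxv64e7icmpum0e'
Chunk 5: stream[38..39]='0' size=0 (terminator). Final body='u5fpxv64e7icmpum0e' (18 bytes)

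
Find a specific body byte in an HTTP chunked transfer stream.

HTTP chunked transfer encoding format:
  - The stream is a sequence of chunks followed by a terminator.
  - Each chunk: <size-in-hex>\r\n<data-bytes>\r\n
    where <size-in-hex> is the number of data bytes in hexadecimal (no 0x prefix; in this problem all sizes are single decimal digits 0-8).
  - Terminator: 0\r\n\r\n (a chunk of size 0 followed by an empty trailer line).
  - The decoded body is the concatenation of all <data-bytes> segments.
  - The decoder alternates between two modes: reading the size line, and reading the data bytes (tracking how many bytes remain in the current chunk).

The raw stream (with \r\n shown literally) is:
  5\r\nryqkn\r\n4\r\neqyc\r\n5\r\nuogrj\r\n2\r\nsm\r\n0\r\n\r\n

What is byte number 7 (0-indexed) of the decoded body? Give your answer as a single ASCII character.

Answer: y

Derivation:
Chunk 1: stream[0..1]='5' size=0x5=5, data at stream[3..8]='ryqkn' -> body[0..5], body so far='ryqkn'
Chunk 2: stream[10..11]='4' size=0x4=4, data at stream[13..17]='eqyc' -> body[5..9], body so far='ryqkneqyc'
Chunk 3: stream[19..20]='5' size=0x5=5, data at stream[22..27]='uogrj' -> body[9..14], body so far='ryqkneqycuogrj'
Chunk 4: stream[29..30]='2' size=0x2=2, data at stream[32..34]='sm' -> body[14..16], body so far='ryqkneqycuogrjsm'
Chunk 5: stream[36..37]='0' size=0 (terminator). Final body='ryqkneqycuogrjsm' (16 bytes)
Body byte 7 = 'y'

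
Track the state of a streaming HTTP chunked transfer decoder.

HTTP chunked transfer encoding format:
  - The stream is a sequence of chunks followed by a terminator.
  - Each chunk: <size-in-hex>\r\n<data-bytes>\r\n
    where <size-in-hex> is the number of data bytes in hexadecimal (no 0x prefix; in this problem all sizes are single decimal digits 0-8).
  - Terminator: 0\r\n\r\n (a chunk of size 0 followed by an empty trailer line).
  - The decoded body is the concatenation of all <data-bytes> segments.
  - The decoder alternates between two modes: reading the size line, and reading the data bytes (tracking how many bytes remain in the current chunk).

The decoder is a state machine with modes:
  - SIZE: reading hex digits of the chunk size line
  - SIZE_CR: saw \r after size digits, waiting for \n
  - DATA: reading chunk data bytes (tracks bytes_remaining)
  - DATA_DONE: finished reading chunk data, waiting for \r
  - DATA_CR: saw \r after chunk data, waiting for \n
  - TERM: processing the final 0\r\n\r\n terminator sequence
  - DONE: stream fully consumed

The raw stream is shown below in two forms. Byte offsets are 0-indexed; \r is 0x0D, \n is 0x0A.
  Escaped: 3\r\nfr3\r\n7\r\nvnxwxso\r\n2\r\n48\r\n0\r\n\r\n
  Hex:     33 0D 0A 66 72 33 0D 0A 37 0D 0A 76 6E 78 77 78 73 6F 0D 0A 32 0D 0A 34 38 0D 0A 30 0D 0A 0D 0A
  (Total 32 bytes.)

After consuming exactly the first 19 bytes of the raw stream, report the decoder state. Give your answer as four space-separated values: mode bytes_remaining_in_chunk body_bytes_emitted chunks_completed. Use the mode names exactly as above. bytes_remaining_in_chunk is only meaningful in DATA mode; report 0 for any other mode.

Byte 0 = '3': mode=SIZE remaining=0 emitted=0 chunks_done=0
Byte 1 = 0x0D: mode=SIZE_CR remaining=0 emitted=0 chunks_done=0
Byte 2 = 0x0A: mode=DATA remaining=3 emitted=0 chunks_done=0
Byte 3 = 'f': mode=DATA remaining=2 emitted=1 chunks_done=0
Byte 4 = 'r': mode=DATA remaining=1 emitted=2 chunks_done=0
Byte 5 = '3': mode=DATA_DONE remaining=0 emitted=3 chunks_done=0
Byte 6 = 0x0D: mode=DATA_CR remaining=0 emitted=3 chunks_done=0
Byte 7 = 0x0A: mode=SIZE remaining=0 emitted=3 chunks_done=1
Byte 8 = '7': mode=SIZE remaining=0 emitted=3 chunks_done=1
Byte 9 = 0x0D: mode=SIZE_CR remaining=0 emitted=3 chunks_done=1
Byte 10 = 0x0A: mode=DATA remaining=7 emitted=3 chunks_done=1
Byte 11 = 'v': mode=DATA remaining=6 emitted=4 chunks_done=1
Byte 12 = 'n': mode=DATA remaining=5 emitted=5 chunks_done=1
Byte 13 = 'x': mode=DATA remaining=4 emitted=6 chunks_done=1
Byte 14 = 'w': mode=DATA remaining=3 emitted=7 chunks_done=1
Byte 15 = 'x': mode=DATA remaining=2 emitted=8 chunks_done=1
Byte 16 = 's': mode=DATA remaining=1 emitted=9 chunks_done=1
Byte 17 = 'o': mode=DATA_DONE remaining=0 emitted=10 chunks_done=1
Byte 18 = 0x0D: mode=DATA_CR remaining=0 emitted=10 chunks_done=1

Answer: DATA_CR 0 10 1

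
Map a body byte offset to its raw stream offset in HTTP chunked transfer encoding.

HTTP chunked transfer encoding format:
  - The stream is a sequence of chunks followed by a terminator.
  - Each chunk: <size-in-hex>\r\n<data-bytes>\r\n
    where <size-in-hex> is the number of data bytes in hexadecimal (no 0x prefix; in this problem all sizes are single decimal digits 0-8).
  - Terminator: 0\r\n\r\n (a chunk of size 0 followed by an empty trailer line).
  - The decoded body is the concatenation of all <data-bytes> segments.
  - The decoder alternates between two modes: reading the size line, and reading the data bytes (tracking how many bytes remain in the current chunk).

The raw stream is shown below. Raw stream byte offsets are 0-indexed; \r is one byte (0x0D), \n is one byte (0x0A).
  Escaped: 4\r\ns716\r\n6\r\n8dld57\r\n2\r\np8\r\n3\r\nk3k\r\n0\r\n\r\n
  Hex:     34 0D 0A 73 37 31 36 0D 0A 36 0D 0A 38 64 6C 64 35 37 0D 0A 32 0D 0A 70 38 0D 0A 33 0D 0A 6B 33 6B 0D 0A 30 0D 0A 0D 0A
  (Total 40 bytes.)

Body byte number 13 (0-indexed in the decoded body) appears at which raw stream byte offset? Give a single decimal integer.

Answer: 31

Derivation:
Chunk 1: stream[0..1]='4' size=0x4=4, data at stream[3..7]='s716' -> body[0..4], body so far='s716'
Chunk 2: stream[9..10]='6' size=0x6=6, data at stream[12..18]='8dld57' -> body[4..10], body so far='s7168dld57'
Chunk 3: stream[20..21]='2' size=0x2=2, data at stream[23..25]='p8' -> body[10..12], body so far='s7168dld57p8'
Chunk 4: stream[27..28]='3' size=0x3=3, data at stream[30..33]='k3k' -> body[12..15], body so far='s7168dld57p8k3k'
Chunk 5: stream[35..36]='0' size=0 (terminator). Final body='s7168dld57p8k3k' (15 bytes)
Body byte 13 at stream offset 31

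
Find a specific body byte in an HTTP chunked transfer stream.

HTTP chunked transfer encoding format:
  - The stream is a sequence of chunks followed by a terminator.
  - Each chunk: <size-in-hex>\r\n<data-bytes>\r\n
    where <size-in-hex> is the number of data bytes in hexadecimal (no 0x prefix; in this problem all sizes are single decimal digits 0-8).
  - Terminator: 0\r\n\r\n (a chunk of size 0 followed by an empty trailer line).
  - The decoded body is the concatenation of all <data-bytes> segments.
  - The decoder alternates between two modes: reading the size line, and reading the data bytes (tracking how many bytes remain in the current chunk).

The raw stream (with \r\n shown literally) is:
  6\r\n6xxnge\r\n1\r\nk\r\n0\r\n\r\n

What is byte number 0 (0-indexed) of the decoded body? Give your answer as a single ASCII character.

Answer: 6

Derivation:
Chunk 1: stream[0..1]='6' size=0x6=6, data at stream[3..9]='6xxnge' -> body[0..6], body so far='6xxnge'
Chunk 2: stream[11..12]='1' size=0x1=1, data at stream[14..15]='k' -> body[6..7], body so far='6xxngek'
Chunk 3: stream[17..18]='0' size=0 (terminator). Final body='6xxngek' (7 bytes)
Body byte 0 = '6'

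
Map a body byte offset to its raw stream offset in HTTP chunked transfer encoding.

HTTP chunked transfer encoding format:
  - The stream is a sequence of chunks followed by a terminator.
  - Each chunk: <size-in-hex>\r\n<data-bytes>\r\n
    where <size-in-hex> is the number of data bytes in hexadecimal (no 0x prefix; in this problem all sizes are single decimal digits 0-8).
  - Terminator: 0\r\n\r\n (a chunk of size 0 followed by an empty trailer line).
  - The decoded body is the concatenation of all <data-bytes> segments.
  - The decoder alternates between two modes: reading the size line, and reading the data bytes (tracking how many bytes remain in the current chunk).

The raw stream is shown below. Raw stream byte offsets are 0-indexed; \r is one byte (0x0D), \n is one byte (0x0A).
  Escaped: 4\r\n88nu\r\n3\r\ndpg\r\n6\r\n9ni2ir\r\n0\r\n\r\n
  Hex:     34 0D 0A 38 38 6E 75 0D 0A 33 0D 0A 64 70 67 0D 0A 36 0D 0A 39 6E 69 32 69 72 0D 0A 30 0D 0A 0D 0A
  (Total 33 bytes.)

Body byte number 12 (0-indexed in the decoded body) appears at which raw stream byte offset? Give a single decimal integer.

Answer: 25

Derivation:
Chunk 1: stream[0..1]='4' size=0x4=4, data at stream[3..7]='88nu' -> body[0..4], body so far='88nu'
Chunk 2: stream[9..10]='3' size=0x3=3, data at stream[12..15]='dpg' -> body[4..7], body so far='88nudpg'
Chunk 3: stream[17..18]='6' size=0x6=6, data at stream[20..26]='9ni2ir' -> body[7..13], body so far='88nudpg9ni2ir'
Chunk 4: stream[28..29]='0' size=0 (terminator). Final body='88nudpg9ni2ir' (13 bytes)
Body byte 12 at stream offset 25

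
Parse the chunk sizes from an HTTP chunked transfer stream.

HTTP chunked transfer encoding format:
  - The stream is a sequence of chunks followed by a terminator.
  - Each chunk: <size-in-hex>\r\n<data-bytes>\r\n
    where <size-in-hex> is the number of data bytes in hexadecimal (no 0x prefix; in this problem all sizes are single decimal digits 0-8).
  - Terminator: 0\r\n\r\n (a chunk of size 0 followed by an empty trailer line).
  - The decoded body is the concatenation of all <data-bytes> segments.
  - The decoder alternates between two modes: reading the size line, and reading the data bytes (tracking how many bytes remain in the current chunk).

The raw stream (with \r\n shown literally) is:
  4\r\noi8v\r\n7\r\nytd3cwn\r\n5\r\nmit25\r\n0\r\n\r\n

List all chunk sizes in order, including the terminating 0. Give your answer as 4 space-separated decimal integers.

Answer: 4 7 5 0

Derivation:
Chunk 1: stream[0..1]='4' size=0x4=4, data at stream[3..7]='oi8v' -> body[0..4], body so far='oi8v'
Chunk 2: stream[9..10]='7' size=0x7=7, data at stream[12..19]='ytd3cwn' -> body[4..11], body so far='oi8vytd3cwn'
Chunk 3: stream[21..22]='5' size=0x5=5, data at stream[24..29]='mit25' -> body[11..16], body so far='oi8vytd3cwnmit25'
Chunk 4: stream[31..32]='0' size=0 (terminator). Final body='oi8vytd3cwnmit25' (16 bytes)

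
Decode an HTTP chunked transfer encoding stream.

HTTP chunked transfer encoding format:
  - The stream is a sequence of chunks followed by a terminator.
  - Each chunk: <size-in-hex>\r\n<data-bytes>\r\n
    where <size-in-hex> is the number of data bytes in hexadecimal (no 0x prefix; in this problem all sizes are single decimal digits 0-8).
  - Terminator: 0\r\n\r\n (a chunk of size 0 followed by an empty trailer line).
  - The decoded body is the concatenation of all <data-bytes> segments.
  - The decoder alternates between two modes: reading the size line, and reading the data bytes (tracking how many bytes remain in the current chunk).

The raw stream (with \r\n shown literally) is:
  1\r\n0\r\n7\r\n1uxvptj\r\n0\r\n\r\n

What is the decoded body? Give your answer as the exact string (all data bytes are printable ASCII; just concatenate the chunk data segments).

Answer: 01uxvptj

Derivation:
Chunk 1: stream[0..1]='1' size=0x1=1, data at stream[3..4]='0' -> body[0..1], body so far='0'
Chunk 2: stream[6..7]='7' size=0x7=7, data at stream[9..16]='1uxvptj' -> body[1..8], body so far='01uxvptj'
Chunk 3: stream[18..19]='0' size=0 (terminator). Final body='01uxvptj' (8 bytes)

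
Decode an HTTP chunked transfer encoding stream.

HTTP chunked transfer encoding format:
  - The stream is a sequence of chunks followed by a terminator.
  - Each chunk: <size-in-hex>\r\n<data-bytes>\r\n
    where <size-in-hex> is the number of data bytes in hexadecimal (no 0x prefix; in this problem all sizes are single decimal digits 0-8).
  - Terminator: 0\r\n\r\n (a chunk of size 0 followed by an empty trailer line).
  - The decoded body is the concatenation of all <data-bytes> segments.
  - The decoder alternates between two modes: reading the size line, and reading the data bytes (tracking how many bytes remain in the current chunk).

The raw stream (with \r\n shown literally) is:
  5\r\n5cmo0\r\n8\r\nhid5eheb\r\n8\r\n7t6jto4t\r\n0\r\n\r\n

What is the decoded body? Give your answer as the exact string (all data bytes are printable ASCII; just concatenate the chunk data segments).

Answer: 5cmo0hid5eheb7t6jto4t

Derivation:
Chunk 1: stream[0..1]='5' size=0x5=5, data at stream[3..8]='5cmo0' -> body[0..5], body so far='5cmo0'
Chunk 2: stream[10..11]='8' size=0x8=8, data at stream[13..21]='hid5eheb' -> body[5..13], body so far='5cmo0hid5eheb'
Chunk 3: stream[23..24]='8' size=0x8=8, data at stream[26..34]='7t6jto4t' -> body[13..21], body so far='5cmo0hid5eheb7t6jto4t'
Chunk 4: stream[36..37]='0' size=0 (terminator). Final body='5cmo0hid5eheb7t6jto4t' (21 bytes)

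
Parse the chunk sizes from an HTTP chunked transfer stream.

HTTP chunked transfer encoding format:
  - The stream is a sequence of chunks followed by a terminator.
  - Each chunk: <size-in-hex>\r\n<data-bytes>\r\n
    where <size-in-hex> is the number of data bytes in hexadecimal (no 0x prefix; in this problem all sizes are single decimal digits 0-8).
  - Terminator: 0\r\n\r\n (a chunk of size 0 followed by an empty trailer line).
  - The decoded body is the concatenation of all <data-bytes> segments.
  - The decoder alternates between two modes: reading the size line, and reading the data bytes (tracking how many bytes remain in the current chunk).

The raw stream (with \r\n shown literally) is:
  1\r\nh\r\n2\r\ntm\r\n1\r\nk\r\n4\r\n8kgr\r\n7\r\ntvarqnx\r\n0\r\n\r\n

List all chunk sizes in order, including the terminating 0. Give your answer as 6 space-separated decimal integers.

Answer: 1 2 1 4 7 0

Derivation:
Chunk 1: stream[0..1]='1' size=0x1=1, data at stream[3..4]='h' -> body[0..1], body so far='h'
Chunk 2: stream[6..7]='2' size=0x2=2, data at stream[9..11]='tm' -> body[1..3], body so far='htm'
Chunk 3: stream[13..14]='1' size=0x1=1, data at stream[16..17]='k' -> body[3..4], body so far='htmk'
Chunk 4: stream[19..20]='4' size=0x4=4, data at stream[22..26]='8kgr' -> body[4..8], body so far='htmk8kgr'
Chunk 5: stream[28..29]='7' size=0x7=7, data at stream[31..38]='tvarqnx' -> body[8..15], body so far='htmk8kgrtvarqnx'
Chunk 6: stream[40..41]='0' size=0 (terminator). Final body='htmk8kgrtvarqnx' (15 bytes)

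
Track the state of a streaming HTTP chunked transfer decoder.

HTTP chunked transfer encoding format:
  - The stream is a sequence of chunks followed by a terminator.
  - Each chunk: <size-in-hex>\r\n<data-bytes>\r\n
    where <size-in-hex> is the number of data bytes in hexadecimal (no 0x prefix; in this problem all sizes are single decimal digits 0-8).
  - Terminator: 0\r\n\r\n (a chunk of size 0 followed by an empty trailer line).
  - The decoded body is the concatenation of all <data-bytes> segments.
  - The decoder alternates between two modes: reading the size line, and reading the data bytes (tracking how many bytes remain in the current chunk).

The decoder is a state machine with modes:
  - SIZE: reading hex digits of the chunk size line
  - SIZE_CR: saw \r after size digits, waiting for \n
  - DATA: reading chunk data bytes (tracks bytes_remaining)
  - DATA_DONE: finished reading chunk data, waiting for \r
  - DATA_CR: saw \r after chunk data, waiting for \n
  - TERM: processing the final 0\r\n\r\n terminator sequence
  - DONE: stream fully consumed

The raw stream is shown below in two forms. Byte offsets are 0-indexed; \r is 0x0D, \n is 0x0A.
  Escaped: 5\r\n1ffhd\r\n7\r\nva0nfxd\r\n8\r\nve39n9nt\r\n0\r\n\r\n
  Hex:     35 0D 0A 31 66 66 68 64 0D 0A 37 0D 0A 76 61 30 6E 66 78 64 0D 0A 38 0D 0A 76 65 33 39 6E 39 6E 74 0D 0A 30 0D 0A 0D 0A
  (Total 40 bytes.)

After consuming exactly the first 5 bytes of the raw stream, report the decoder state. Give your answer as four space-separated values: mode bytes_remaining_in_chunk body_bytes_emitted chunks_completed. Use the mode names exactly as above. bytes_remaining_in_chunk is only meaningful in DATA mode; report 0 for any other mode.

Answer: DATA 3 2 0

Derivation:
Byte 0 = '5': mode=SIZE remaining=0 emitted=0 chunks_done=0
Byte 1 = 0x0D: mode=SIZE_CR remaining=0 emitted=0 chunks_done=0
Byte 2 = 0x0A: mode=DATA remaining=5 emitted=0 chunks_done=0
Byte 3 = '1': mode=DATA remaining=4 emitted=1 chunks_done=0
Byte 4 = 'f': mode=DATA remaining=3 emitted=2 chunks_done=0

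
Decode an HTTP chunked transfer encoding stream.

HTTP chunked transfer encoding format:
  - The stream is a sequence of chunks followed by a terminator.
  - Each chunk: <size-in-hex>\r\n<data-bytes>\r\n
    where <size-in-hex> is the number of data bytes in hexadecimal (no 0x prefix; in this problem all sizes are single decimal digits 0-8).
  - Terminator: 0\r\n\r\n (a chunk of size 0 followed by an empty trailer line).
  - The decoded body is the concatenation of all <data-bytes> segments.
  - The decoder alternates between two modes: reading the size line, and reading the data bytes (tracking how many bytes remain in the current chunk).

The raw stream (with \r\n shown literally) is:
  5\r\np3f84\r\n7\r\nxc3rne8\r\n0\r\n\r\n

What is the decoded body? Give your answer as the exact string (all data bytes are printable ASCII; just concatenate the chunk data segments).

Chunk 1: stream[0..1]='5' size=0x5=5, data at stream[3..8]='p3f84' -> body[0..5], body so far='p3f84'
Chunk 2: stream[10..11]='7' size=0x7=7, data at stream[13..20]='xc3rne8' -> body[5..12], body so far='p3f84xc3rne8'
Chunk 3: stream[22..23]='0' size=0 (terminator). Final body='p3f84xc3rne8' (12 bytes)

Answer: p3f84xc3rne8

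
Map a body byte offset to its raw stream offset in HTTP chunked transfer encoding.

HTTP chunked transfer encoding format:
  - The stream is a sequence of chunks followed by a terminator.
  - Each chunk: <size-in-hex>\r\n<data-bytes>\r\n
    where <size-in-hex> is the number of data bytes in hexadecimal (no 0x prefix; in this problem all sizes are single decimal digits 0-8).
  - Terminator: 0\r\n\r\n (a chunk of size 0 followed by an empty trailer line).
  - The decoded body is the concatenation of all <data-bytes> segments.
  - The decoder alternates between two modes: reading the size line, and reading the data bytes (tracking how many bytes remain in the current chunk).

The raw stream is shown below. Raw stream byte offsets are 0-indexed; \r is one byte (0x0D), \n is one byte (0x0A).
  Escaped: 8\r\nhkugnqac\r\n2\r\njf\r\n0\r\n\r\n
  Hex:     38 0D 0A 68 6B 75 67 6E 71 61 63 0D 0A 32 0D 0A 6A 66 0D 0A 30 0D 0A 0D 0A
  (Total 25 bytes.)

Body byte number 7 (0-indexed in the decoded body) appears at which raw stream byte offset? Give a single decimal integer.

Chunk 1: stream[0..1]='8' size=0x8=8, data at stream[3..11]='hkugnqac' -> body[0..8], body so far='hkugnqac'
Chunk 2: stream[13..14]='2' size=0x2=2, data at stream[16..18]='jf' -> body[8..10], body so far='hkugnqacjf'
Chunk 3: stream[20..21]='0' size=0 (terminator). Final body='hkugnqacjf' (10 bytes)
Body byte 7 at stream offset 10

Answer: 10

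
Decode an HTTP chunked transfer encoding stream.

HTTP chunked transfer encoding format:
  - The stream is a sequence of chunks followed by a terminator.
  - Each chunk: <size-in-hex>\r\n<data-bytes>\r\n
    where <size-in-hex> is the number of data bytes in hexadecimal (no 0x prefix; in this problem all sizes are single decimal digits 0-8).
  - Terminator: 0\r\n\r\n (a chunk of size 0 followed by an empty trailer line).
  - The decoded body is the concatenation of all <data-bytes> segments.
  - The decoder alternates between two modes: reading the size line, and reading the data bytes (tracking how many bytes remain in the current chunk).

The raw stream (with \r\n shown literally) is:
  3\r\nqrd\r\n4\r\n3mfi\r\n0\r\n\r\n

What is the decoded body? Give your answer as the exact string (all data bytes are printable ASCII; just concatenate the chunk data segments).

Answer: qrd3mfi

Derivation:
Chunk 1: stream[0..1]='3' size=0x3=3, data at stream[3..6]='qrd' -> body[0..3], body so far='qrd'
Chunk 2: stream[8..9]='4' size=0x4=4, data at stream[11..15]='3mfi' -> body[3..7], body so far='qrd3mfi'
Chunk 3: stream[17..18]='0' size=0 (terminator). Final body='qrd3mfi' (7 bytes)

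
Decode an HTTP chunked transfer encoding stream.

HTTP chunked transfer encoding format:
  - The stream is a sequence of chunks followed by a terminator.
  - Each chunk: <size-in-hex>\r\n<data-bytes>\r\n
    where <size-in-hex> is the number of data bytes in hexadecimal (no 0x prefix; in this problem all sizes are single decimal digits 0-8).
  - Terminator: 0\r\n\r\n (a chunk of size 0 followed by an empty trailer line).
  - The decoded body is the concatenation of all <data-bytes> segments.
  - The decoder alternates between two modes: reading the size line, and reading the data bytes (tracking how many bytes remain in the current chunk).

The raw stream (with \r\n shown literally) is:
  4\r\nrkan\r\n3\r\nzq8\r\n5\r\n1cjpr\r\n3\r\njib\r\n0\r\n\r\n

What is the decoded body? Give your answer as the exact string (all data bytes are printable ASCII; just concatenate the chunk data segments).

Chunk 1: stream[0..1]='4' size=0x4=4, data at stream[3..7]='rkan' -> body[0..4], body so far='rkan'
Chunk 2: stream[9..10]='3' size=0x3=3, data at stream[12..15]='zq8' -> body[4..7], body so far='rkanzq8'
Chunk 3: stream[17..18]='5' size=0x5=5, data at stream[20..25]='1cjpr' -> body[7..12], body so far='rkanzq81cjpr'
Chunk 4: stream[27..28]='3' size=0x3=3, data at stream[30..33]='jib' -> body[12..15], body so far='rkanzq81cjprjib'
Chunk 5: stream[35..36]='0' size=0 (terminator). Final body='rkanzq81cjprjib' (15 bytes)

Answer: rkanzq81cjprjib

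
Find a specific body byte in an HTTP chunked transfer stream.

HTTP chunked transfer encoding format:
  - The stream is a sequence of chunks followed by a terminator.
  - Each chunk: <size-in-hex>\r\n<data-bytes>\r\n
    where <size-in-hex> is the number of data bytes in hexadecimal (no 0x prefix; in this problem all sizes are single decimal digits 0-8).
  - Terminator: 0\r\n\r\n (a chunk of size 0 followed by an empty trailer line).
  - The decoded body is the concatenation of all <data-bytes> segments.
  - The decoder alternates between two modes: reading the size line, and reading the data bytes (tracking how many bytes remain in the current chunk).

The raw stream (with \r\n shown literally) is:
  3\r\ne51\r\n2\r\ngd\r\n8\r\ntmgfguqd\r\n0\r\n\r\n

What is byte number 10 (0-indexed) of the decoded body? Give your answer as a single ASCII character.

Answer: u

Derivation:
Chunk 1: stream[0..1]='3' size=0x3=3, data at stream[3..6]='e51' -> body[0..3], body so far='e51'
Chunk 2: stream[8..9]='2' size=0x2=2, data at stream[11..13]='gd' -> body[3..5], body so far='e51gd'
Chunk 3: stream[15..16]='8' size=0x8=8, data at stream[18..26]='tmgfguqd' -> body[5..13], body so far='e51gdtmgfguqd'
Chunk 4: stream[28..29]='0' size=0 (terminator). Final body='e51gdtmgfguqd' (13 bytes)
Body byte 10 = 'u'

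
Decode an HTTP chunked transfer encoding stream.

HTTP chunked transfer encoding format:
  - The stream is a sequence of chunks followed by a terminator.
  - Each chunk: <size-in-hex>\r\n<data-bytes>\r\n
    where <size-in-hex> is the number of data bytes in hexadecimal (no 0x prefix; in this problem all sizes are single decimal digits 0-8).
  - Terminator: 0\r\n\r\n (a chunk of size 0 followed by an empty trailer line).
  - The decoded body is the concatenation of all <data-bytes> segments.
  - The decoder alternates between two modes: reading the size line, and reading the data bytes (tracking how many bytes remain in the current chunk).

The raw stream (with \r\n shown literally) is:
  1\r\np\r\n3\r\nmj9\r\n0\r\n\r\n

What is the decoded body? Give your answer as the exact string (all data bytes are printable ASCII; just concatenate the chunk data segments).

Chunk 1: stream[0..1]='1' size=0x1=1, data at stream[3..4]='p' -> body[0..1], body so far='p'
Chunk 2: stream[6..7]='3' size=0x3=3, data at stream[9..12]='mj9' -> body[1..4], body so far='pmj9'
Chunk 3: stream[14..15]='0' size=0 (terminator). Final body='pmj9' (4 bytes)

Answer: pmj9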